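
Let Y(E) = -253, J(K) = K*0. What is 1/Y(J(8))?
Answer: -1/253 ≈ -0.0039526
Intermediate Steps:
J(K) = 0
1/Y(J(8)) = 1/(-253) = -1/253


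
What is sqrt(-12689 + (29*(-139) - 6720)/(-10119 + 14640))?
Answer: 2*I*sqrt(64851168030)/4521 ≈ 112.66*I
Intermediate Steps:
sqrt(-12689 + (29*(-139) - 6720)/(-10119 + 14640)) = sqrt(-12689 + (-4031 - 6720)/4521) = sqrt(-12689 - 10751*1/4521) = sqrt(-12689 - 10751/4521) = sqrt(-57377720/4521) = 2*I*sqrt(64851168030)/4521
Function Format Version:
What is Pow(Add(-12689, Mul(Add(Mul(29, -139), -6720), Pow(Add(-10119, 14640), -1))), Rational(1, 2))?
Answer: Mul(Rational(2, 4521), I, Pow(64851168030, Rational(1, 2))) ≈ Mul(112.66, I)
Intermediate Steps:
Pow(Add(-12689, Mul(Add(Mul(29, -139), -6720), Pow(Add(-10119, 14640), -1))), Rational(1, 2)) = Pow(Add(-12689, Mul(Add(-4031, -6720), Pow(4521, -1))), Rational(1, 2)) = Pow(Add(-12689, Mul(-10751, Rational(1, 4521))), Rational(1, 2)) = Pow(Add(-12689, Rational(-10751, 4521)), Rational(1, 2)) = Pow(Rational(-57377720, 4521), Rational(1, 2)) = Mul(Rational(2, 4521), I, Pow(64851168030, Rational(1, 2)))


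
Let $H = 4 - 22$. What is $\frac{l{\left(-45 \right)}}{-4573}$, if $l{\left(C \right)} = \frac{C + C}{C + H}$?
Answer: $- \frac{10}{32011} \approx -0.00031239$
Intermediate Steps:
$H = -18$
$l{\left(C \right)} = \frac{2 C}{-18 + C}$ ($l{\left(C \right)} = \frac{C + C}{C - 18} = \frac{2 C}{-18 + C}$)
$\frac{l{\left(-45 \right)}}{-4573} = \frac{2 \left(-45\right) \frac{1}{-18 - 45}}{-4573} = 2 \left(-45\right) \frac{1}{-63} \left(- \frac{1}{4573}\right) = 2 \left(-45\right) \left(- \frac{1}{63}\right) \left(- \frac{1}{4573}\right) = \frac{10}{7} \left(- \frac{1}{4573}\right) = - \frac{10}{32011}$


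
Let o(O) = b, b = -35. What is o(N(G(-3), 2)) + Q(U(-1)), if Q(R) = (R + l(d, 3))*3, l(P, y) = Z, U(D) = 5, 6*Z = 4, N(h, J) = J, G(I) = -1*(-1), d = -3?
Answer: -18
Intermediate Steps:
G(I) = 1
Z = ⅔ (Z = (⅙)*4 = ⅔ ≈ 0.66667)
o(O) = -35
l(P, y) = ⅔
Q(R) = 2 + 3*R (Q(R) = (R + ⅔)*3 = (⅔ + R)*3 = 2 + 3*R)
o(N(G(-3), 2)) + Q(U(-1)) = -35 + (2 + 3*5) = -35 + (2 + 15) = -35 + 17 = -18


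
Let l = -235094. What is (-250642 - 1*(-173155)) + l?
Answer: -312581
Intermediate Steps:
(-250642 - 1*(-173155)) + l = (-250642 - 1*(-173155)) - 235094 = (-250642 + 173155) - 235094 = -77487 - 235094 = -312581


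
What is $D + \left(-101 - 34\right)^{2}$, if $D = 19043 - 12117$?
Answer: $25151$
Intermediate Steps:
$D = 6926$ ($D = 19043 - 12117 = 6926$)
$D + \left(-101 - 34\right)^{2} = 6926 + \left(-101 - 34\right)^{2} = 6926 + \left(-135\right)^{2} = 6926 + 18225 = 25151$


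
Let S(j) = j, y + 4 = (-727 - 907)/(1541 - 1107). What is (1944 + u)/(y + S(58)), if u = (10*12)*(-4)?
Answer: 317688/10901 ≈ 29.143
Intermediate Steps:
y = -1685/217 (y = -4 + (-727 - 907)/(1541 - 1107) = -4 - 1634/434 = -4 - 1634*1/434 = -4 - 817/217 = -1685/217 ≈ -7.7650)
u = -480 (u = 120*(-4) = -480)
(1944 + u)/(y + S(58)) = (1944 - 480)/(-1685/217 + 58) = 1464/(10901/217) = 1464*(217/10901) = 317688/10901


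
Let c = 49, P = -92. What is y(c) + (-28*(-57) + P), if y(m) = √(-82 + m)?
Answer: 1504 + I*√33 ≈ 1504.0 + 5.7446*I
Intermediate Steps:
y(c) + (-28*(-57) + P) = √(-82 + 49) + (-28*(-57) - 92) = √(-33) + (1596 - 92) = I*√33 + 1504 = 1504 + I*√33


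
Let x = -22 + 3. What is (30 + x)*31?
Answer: 341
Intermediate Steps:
x = -19
(30 + x)*31 = (30 - 19)*31 = 11*31 = 341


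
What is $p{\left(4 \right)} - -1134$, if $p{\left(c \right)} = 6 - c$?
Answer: $1136$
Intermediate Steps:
$p{\left(4 \right)} - -1134 = \left(6 - 4\right) - -1134 = \left(6 - 4\right) + 1134 = 2 + 1134 = 1136$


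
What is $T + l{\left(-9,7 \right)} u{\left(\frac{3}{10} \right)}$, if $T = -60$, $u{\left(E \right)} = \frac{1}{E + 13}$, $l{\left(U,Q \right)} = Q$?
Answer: $- \frac{1130}{19} \approx -59.474$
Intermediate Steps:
$u{\left(E \right)} = \frac{1}{13 + E}$
$T + l{\left(-9,7 \right)} u{\left(\frac{3}{10} \right)} = -60 + \frac{7}{13 + \frac{3}{10}} = -60 + \frac{7}{\frac{133}{10}} = -60 + 7 \cdot \frac{10}{133} = -60 + \frac{10}{19} = - \frac{1130}{19}$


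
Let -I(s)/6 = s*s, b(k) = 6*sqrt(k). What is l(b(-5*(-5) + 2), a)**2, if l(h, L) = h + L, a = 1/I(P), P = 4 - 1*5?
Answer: 34993/36 - 6*sqrt(3) ≈ 961.64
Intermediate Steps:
P = -1 (P = 4 - 5 = -1)
I(s) = -6*s**2 (I(s) = -6*s*s = -6*s**2)
a = -1/6 (a = 1/(-6*(-1)**2) = 1/(-6*1) = 1/(-6) = -1/6 ≈ -0.16667)
l(h, L) = L + h
l(b(-5*(-5) + 2), a)**2 = (-1/6 + 6*sqrt(-5*(-5) + 2))**2 = (-1/6 + 6*sqrt(25 + 2))**2 = (-1/6 + 6*sqrt(27))**2 = (-1/6 + 6*(3*sqrt(3)))**2 = (-1/6 + 18*sqrt(3))**2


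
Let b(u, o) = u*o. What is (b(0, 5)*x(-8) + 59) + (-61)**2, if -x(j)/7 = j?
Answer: 3780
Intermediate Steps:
b(u, o) = o*u
x(j) = -7*j
(b(0, 5)*x(-8) + 59) + (-61)**2 = ((5*0)*(-7*(-8)) + 59) + (-61)**2 = (0*56 + 59) + 3721 = (0 + 59) + 3721 = 59 + 3721 = 3780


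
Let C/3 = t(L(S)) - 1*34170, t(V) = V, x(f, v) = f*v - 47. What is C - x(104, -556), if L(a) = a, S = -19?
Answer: -44696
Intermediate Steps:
x(f, v) = -47 + f*v
C = -102567 (C = 3*(-19 - 1*34170) = 3*(-19 - 34170) = 3*(-34189) = -102567)
C - x(104, -556) = -102567 - (-47 + 104*(-556)) = -102567 - (-47 - 57824) = -102567 - 1*(-57871) = -102567 + 57871 = -44696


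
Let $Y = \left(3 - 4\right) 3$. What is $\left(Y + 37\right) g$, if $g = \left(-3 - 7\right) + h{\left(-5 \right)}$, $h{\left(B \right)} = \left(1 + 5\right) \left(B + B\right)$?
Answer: $-2380$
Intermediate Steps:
$Y = -3$ ($Y = \left(-1\right) 3 = -3$)
$h{\left(B \right)} = 12 B$ ($h{\left(B \right)} = 6 \cdot 2 B = 12 B$)
$g = -70$ ($g = \left(-3 - 7\right) + 12 \left(-5\right) = -10 - 60 = -70$)
$\left(Y + 37\right) g = \left(-3 + 37\right) \left(-70\right) = 34 \left(-70\right) = -2380$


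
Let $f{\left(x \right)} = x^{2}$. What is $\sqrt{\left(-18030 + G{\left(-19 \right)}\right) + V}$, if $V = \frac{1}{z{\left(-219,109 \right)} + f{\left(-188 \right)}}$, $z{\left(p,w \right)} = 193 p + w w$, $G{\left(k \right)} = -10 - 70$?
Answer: $\frac{i \sqrt{445175741082}}{4958} \approx 134.57 i$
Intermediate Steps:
$G{\left(k \right)} = -80$
$z{\left(p,w \right)} = w^{2} + 193 p$ ($z{\left(p,w \right)} = 193 p + w^{2} = w^{2} + 193 p$)
$V = \frac{1}{4958}$ ($V = \frac{1}{\left(109^{2} + 193 \left(-219\right)\right) + \left(-188\right)^{2}} = \frac{1}{\left(11881 - 42267\right) + 35344} = \frac{1}{-30386 + 35344} = \frac{1}{4958} \approx 0.00020169$)
$\sqrt{\left(-18030 + G{\left(-19 \right)}\right) + V} = \sqrt{\left(-18030 - 80\right) + \frac{1}{4958}} = \sqrt{-18110 + \frac{1}{4958}} = \sqrt{- \frac{89789379}{4958}} = \frac{i \sqrt{445175741082}}{4958}$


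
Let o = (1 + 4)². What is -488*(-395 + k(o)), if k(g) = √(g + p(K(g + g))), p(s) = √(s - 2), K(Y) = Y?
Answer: 192760 - 488*√(25 + 4*√3) ≈ 1.9000e+5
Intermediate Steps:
o = 25 (o = 5² = 25)
p(s) = √(-2 + s)
k(g) = √(g + √(-2 + 2*g)) (k(g) = √(g + √(-2 + (g + g))) = √(g + √(-2 + 2*g)))
-488*(-395 + k(o)) = -488*(-395 + √(25 + √2*√(-1 + 25))) = -488*(-395 + √(25 + √2*√24)) = -488*(-395 + √(25 + √2*(2*√6))) = -488*(-395 + √(25 + 4*√3)) = 192760 - 488*√(25 + 4*√3)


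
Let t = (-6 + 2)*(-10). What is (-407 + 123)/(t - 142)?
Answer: 142/51 ≈ 2.7843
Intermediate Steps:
t = 40 (t = -4*(-10) = 40)
(-407 + 123)/(t - 142) = (-407 + 123)/(40 - 142) = -284/(-102) = -284*(-1/102) = 142/51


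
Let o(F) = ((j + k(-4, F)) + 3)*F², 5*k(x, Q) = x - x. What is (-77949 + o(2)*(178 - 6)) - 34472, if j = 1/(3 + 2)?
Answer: -551097/5 ≈ -1.1022e+5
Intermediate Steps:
k(x, Q) = 0 (k(x, Q) = (x - x)/5 = (⅕)*0 = 0)
j = ⅕ (j = 1/5 = ⅕ ≈ 0.20000)
o(F) = 16*F²/5 (o(F) = ((⅕ + 0) + 3)*F² = (⅕ + 3)*F² = 16*F²/5)
(-77949 + o(2)*(178 - 6)) - 34472 = (-77949 + ((16/5)*2²)*(178 - 6)) - 34472 = (-77949 + ((16/5)*4)*172) - 34472 = (-77949 + (64/5)*172) - 34472 = (-77949 + 11008/5) - 34472 = -378737/5 - 34472 = -551097/5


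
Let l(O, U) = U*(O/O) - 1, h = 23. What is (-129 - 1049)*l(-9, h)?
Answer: -25916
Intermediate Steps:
l(O, U) = -1 + U (l(O, U) = U*1 - 1 = U - 1 = -1 + U)
(-129 - 1049)*l(-9, h) = (-129 - 1049)*(-1 + 23) = -1178*22 = -25916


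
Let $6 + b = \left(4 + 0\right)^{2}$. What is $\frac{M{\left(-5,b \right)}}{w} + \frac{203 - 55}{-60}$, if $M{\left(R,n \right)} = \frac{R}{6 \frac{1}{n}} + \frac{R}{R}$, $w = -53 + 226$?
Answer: $- \frac{6511}{2595} \approx -2.5091$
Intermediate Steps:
$w = 173$
$b = 10$ ($b = -6 + \left(4 + 0\right)^{2} = -6 + 4^{2} = -6 + 16 = 10$)
$M{\left(R,n \right)} = 1 + \frac{R n}{6}$ ($M{\left(R,n \right)} = R \frac{n}{6} + 1 = \frac{R n}{6} + 1 = 1 + \frac{R n}{6}$)
$\frac{M{\left(-5,b \right)}}{w} + \frac{203 - 55}{-60} = \frac{1 + \frac{1}{6} \left(-5\right) 10}{173} + \frac{203 - 55}{-60} = \left(1 - \frac{25}{3}\right) \frac{1}{173} + \left(203 - 55\right) \left(- \frac{1}{60}\right) = \left(- \frac{22}{3}\right) \frac{1}{173} + 148 \left(- \frac{1}{60}\right) = - \frac{22}{519} - \frac{37}{15} = - \frac{6511}{2595}$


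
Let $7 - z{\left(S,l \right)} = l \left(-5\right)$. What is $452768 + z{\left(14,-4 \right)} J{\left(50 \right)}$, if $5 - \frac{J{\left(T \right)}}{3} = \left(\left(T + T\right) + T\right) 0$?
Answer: $452573$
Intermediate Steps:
$z{\left(S,l \right)} = 7 + 5 l$ ($z{\left(S,l \right)} = 7 - l \left(-5\right) = 7 - - 5 l = 7 + 5 l$)
$J{\left(T \right)} = 15$ ($J{\left(T \right)} = 15 - 3 \left(\left(T + T\right) + T\right) 0 = 15 - 3 \left(2 T + T\right) 0 = 15 - 3 \cdot 3 T 0 = 15 - 0 = 15 + 0 = 15$)
$452768 + z{\left(14,-4 \right)} J{\left(50 \right)} = 452768 + \left(7 + 5 \left(-4\right)\right) 15 = 452768 + \left(7 - 20\right) 15 = 452768 - 195 = 452573$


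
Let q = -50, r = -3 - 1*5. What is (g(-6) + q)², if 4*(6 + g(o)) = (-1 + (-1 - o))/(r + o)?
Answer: 616225/196 ≈ 3144.0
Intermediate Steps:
r = -8 (r = -3 - 5 = -8)
g(o) = -6 + (-2 - o)/(4*(-8 + o)) (g(o) = -6 + ((-1 + (-1 - o))/(-8 + o))/4 = -6 + ((-2 - o)/(-8 + o))/4 = -6 + (-2 - o)/(4*(-8 + o)))
(g(-6) + q)² = (5*(38 - 5*(-6))/(4*(-8 - 6)) - 50)² = ((5/4)*(38 + 30)/(-14) - 50)² = ((5/4)*(-1/14)*68 - 50)² = (-85/14 - 50)² = (-785/14)² = 616225/196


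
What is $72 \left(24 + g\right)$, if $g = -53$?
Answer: $-2088$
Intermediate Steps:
$72 \left(24 + g\right) = 72 \left(24 - 53\right) = 72 \left(-29\right) = -2088$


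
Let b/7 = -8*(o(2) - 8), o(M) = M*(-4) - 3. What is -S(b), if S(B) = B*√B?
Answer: -2128*√266 ≈ -34707.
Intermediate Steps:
o(M) = -3 - 4*M (o(M) = -4*M - 3 = -3 - 4*M)
b = 1064 (b = 7*(-8*((-3 - 4*2) - 8)) = 7*(-8*((-3 - 8) - 8)) = 7*(-8*(-11 - 8)) = 7*(-8*(-19)) = 7*152 = 1064)
S(B) = B^(3/2)
-S(b) = -1064^(3/2) = -2128*√266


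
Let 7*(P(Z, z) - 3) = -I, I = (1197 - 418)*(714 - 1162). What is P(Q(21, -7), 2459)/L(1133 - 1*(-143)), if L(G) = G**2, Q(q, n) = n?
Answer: 49859/1628176 ≈ 0.030623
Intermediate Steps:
I = -348992 (I = 779*(-448) = -348992)
P(Z, z) = 49859 (P(Z, z) = 3 + (-1*(-348992))/7 = 3 + (1/7)*348992 = 3 + 49856 = 49859)
P(Q(21, -7), 2459)/L(1133 - 1*(-143)) = 49859/((1133 - 1*(-143))**2) = 49859/((1133 + 143)**2) = 49859/(1276**2) = 49859/1628176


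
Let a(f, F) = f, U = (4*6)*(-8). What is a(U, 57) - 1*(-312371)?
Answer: 312179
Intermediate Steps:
U = -192 (U = 24*(-8) = -192)
a(U, 57) - 1*(-312371) = -192 - 1*(-312371) = -192 + 312371 = 312179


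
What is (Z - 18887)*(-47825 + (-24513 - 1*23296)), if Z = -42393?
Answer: 5860451520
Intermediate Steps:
(Z - 18887)*(-47825 + (-24513 - 1*23296)) = (-42393 - 18887)*(-47825 + (-24513 - 1*23296)) = -61280*(-47825 + (-24513 - 23296)) = -61280*(-47825 - 47809) = -61280*(-95634) = 5860451520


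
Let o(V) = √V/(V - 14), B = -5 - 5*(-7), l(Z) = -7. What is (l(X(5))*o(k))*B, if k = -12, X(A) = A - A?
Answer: 210*I*√3/13 ≈ 27.979*I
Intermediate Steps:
X(A) = 0
B = 30 (B = -5 + 35 = 30)
o(V) = √V/(-14 + V)
(l(X(5))*o(k))*B = -7*√(-12)/(-14 - 12)*30 = -7*2*I*√3/(-26)*30 = -7*2*I*√3*(-1)/26*30 = -(-7)*I*√3/13*30 = (7*I*√3/13)*30 = 210*I*√3/13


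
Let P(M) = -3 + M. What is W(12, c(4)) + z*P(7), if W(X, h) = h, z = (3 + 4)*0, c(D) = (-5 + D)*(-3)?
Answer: 3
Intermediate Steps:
c(D) = 15 - 3*D
z = 0 (z = 7*0 = 0)
W(12, c(4)) + z*P(7) = (15 - 3*4) + 0*(-3 + 7) = (15 - 12) + 0*4 = 3 + 0 = 3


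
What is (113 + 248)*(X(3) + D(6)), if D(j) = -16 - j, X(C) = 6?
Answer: -5776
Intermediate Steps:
(113 + 248)*(X(3) + D(6)) = (113 + 248)*(6 + (-16 - 1*6)) = 361*(6 + (-16 - 6)) = 361*(6 - 22) = 361*(-16) = -5776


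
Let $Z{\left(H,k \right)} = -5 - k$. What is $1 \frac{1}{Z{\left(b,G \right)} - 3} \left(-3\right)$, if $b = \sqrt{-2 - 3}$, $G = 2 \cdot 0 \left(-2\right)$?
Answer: $\frac{3}{8} \approx 0.375$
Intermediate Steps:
$G = 0$ ($G = 0 \left(-2\right) = 0$)
$b = i \sqrt{5}$ ($b = \sqrt{-5} = i \sqrt{5} \approx 2.2361 i$)
$1 \frac{1}{Z{\left(b,G \right)} - 3} \left(-3\right) = 1 \frac{1}{\left(-5 - 0\right) - 3} \left(-3\right) = 1 \frac{1}{\left(-5 + 0\right) - 3} \left(-3\right) = 1 \frac{1}{-5 - 3} \left(-3\right) = 1 \frac{1}{-8} \left(-3\right) = 1 \left(- \frac{1}{8}\right) \left(-3\right) = \left(- \frac{1}{8}\right) \left(-3\right) = \frac{3}{8}$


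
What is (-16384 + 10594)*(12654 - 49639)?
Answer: 214143150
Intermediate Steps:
(-16384 + 10594)*(12654 - 49639) = -5790*(-36985) = 214143150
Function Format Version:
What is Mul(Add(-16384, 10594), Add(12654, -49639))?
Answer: 214143150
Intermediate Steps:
Mul(Add(-16384, 10594), Add(12654, -49639)) = Mul(-5790, -36985) = 214143150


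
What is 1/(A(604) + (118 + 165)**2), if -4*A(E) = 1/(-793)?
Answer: 3172/254042309 ≈ 1.2486e-5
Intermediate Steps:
A(E) = 1/3172 (A(E) = -1/4/(-793) = -1/4*(-1/793) = 1/3172)
1/(A(604) + (118 + 165)**2) = 1/(1/3172 + (118 + 165)**2) = 1/(1/3172 + 283**2) = 1/(1/3172 + 80089) = 1/(254042309/3172) = 3172/254042309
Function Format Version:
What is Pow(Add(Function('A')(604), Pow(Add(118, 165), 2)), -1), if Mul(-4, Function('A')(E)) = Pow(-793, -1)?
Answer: Rational(3172, 254042309) ≈ 1.2486e-5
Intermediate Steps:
Function('A')(E) = Rational(1, 3172) (Function('A')(E) = Mul(Rational(-1, 4), Pow(-793, -1)) = Mul(Rational(-1, 4), Rational(-1, 793)) = Rational(1, 3172))
Pow(Add(Function('A')(604), Pow(Add(118, 165), 2)), -1) = Pow(Add(Rational(1, 3172), Pow(Add(118, 165), 2)), -1) = Pow(Add(Rational(1, 3172), Pow(283, 2)), -1) = Pow(Add(Rational(1, 3172), 80089), -1) = Pow(Rational(254042309, 3172), -1) = Rational(3172, 254042309)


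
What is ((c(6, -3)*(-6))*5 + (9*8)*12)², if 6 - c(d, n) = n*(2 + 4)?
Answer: 20736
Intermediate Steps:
c(d, n) = 6 - 6*n (c(d, n) = 6 - n*(2 + 4) = 6 - n*6 = 6 - 6*n)
((c(6, -3)*(-6))*5 + (9*8)*12)² = (((6 - 6*(-3))*(-6))*5 + (9*8)*12)² = (((6 + 18)*(-6))*5 + 72*12)² = ((24*(-6))*5 + 864)² = (-144*5 + 864)² = (-720 + 864)² = 144² = 20736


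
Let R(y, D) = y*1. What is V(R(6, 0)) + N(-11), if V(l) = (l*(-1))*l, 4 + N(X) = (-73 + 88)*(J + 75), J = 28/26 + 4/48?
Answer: 57325/52 ≈ 1102.4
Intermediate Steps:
R(y, D) = y
J = 181/156 (J = 28*(1/26) + 4*(1/48) = 14/13 + 1/12 = 181/156 ≈ 1.1603)
N(X) = 59197/52 (N(X) = -4 + (-73 + 88)*(181/156 + 75) = -4 + 15*(11881/156) = -4 + 59405/52 = 59197/52)
V(l) = -l² (V(l) = (-l)*l = -l²)
V(R(6, 0)) + N(-11) = -1*6² + 59197/52 = -1*36 + 59197/52 = -36 + 59197/52 = 57325/52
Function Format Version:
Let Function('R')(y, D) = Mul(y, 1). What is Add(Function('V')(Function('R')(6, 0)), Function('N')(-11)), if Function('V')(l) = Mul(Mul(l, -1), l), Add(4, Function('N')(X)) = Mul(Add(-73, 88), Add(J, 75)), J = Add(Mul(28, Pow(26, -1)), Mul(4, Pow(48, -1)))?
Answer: Rational(57325, 52) ≈ 1102.4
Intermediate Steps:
Function('R')(y, D) = y
J = Rational(181, 156) (J = Add(Mul(28, Rational(1, 26)), Mul(4, Rational(1, 48))) = Add(Rational(14, 13), Rational(1, 12)) = Rational(181, 156) ≈ 1.1603)
Function('N')(X) = Rational(59197, 52) (Function('N')(X) = Add(-4, Mul(Add(-73, 88), Add(Rational(181, 156), 75))) = Add(-4, Mul(15, Rational(11881, 156))) = Add(-4, Rational(59405, 52)) = Rational(59197, 52))
Function('V')(l) = Mul(-1, Pow(l, 2)) (Function('V')(l) = Mul(Mul(-1, l), l) = Mul(-1, Pow(l, 2)))
Add(Function('V')(Function('R')(6, 0)), Function('N')(-11)) = Add(Mul(-1, Pow(6, 2)), Rational(59197, 52)) = Add(Mul(-1, 36), Rational(59197, 52)) = Add(-36, Rational(59197, 52)) = Rational(57325, 52)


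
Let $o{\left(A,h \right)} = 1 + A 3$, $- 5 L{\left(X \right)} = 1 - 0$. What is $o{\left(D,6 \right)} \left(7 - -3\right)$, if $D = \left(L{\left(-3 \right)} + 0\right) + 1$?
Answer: $34$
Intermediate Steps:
$L{\left(X \right)} = - \frac{1}{5}$ ($L{\left(X \right)} = - \frac{1 - 0}{5} = - \frac{1 + 0}{5} = \left(- \frac{1}{5}\right) 1 = - \frac{1}{5}$)
$D = \frac{4}{5}$ ($D = \left(- \frac{1}{5} + 0\right) + 1 = - \frac{1}{5} + 1 = \frac{4}{5} \approx 0.8$)
$o{\left(A,h \right)} = 1 + 3 A$
$o{\left(D,6 \right)} \left(7 - -3\right) = \left(1 + 3 \cdot \frac{4}{5}\right) \left(7 - -3\right) = \left(1 + \frac{12}{5}\right) \left(7 + 3\right) = \frac{17}{5} \cdot 10 = 34$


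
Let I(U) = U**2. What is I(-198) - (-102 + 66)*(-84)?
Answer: 36180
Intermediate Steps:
I(-198) - (-102 + 66)*(-84) = (-198)**2 - (-102 + 66)*(-84) = 39204 - (-36)*(-84) = 39204 - 1*3024 = 39204 - 3024 = 36180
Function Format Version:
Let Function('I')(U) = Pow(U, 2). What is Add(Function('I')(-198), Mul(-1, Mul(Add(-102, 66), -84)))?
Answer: 36180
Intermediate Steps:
Add(Function('I')(-198), Mul(-1, Mul(Add(-102, 66), -84))) = Add(Pow(-198, 2), Mul(-1, Mul(Add(-102, 66), -84))) = Add(39204, Mul(-1, Mul(-36, -84))) = Add(39204, Mul(-1, 3024)) = Add(39204, -3024) = 36180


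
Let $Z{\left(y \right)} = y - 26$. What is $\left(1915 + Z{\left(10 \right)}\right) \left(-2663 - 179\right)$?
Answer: $-5396958$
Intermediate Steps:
$Z{\left(y \right)} = -26 + y$ ($Z{\left(y \right)} = y - 26 = -26 + y$)
$\left(1915 + Z{\left(10 \right)}\right) \left(-2663 - 179\right) = \left(1915 + \left(-26 + 10\right)\right) \left(-2663 - 179\right) = \left(1915 - 16\right) \left(-2842\right) = 1899 \left(-2842\right) = -5396958$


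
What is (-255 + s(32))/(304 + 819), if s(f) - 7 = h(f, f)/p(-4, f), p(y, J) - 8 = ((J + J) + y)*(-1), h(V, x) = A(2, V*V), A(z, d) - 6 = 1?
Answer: -12903/58396 ≈ -0.22096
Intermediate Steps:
A(z, d) = 7 (A(z, d) = 6 + 1 = 7)
h(V, x) = 7
p(y, J) = 8 - y - 2*J (p(y, J) = 8 + ((J + J) + y)*(-1) = 8 + (2*J + y)*(-1) = 8 + (y + 2*J)*(-1) = 8 + (-y - 2*J) = 8 - y - 2*J)
s(f) = 7 + 7/(12 - 2*f) (s(f) = 7 + 7/(8 - 1*(-4) - 2*f) = 7 + 7/(8 + 4 - 2*f) = 7 + 7/(12 - 2*f))
(-255 + s(32))/(304 + 819) = (-255 + 7*(-13 + 2*32)/(2*(-6 + 32)))/(304 + 819) = (-255 + (7/2)*(-13 + 64)/26)/1123 = (-255 + (7/2)*(1/26)*51)/1123 = (-255 + 357/52)/1123 = (1/1123)*(-12903/52) = -12903/58396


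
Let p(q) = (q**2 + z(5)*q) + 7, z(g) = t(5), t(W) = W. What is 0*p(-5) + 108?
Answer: 108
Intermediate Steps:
z(g) = 5
p(q) = 7 + q**2 + 5*q (p(q) = (q**2 + 5*q) + 7 = 7 + q**2 + 5*q)
0*p(-5) + 108 = 0*(7 + (-5)**2 + 5*(-5)) + 108 = 0*(7 + 25 - 25) + 108 = 0*7 + 108 = 0 + 108 = 108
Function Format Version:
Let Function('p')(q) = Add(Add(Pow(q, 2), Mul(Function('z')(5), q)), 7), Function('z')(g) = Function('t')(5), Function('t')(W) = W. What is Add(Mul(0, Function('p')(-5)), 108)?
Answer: 108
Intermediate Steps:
Function('z')(g) = 5
Function('p')(q) = Add(7, Pow(q, 2), Mul(5, q)) (Function('p')(q) = Add(Add(Pow(q, 2), Mul(5, q)), 7) = Add(7, Pow(q, 2), Mul(5, q)))
Add(Mul(0, Function('p')(-5)), 108) = Add(Mul(0, Add(7, Pow(-5, 2), Mul(5, -5))), 108) = Add(Mul(0, Add(7, 25, -25)), 108) = Add(Mul(0, 7), 108) = Add(0, 108) = 108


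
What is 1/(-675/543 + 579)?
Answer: 181/104574 ≈ 0.0017308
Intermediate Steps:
1/(-675/543 + 579) = 1/(-675*1/543 + 579) = 1/(-225/181 + 579) = 1/(104574/181) = 181/104574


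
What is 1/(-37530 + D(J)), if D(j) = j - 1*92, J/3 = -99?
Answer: -1/37919 ≈ -2.6372e-5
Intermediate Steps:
J = -297 (J = 3*(-99) = -297)
D(j) = -92 + j (D(j) = j - 92 = -92 + j)
1/(-37530 + D(J)) = 1/(-37530 + (-92 - 297)) = 1/(-37530 - 389) = 1/(-37919) = -1/37919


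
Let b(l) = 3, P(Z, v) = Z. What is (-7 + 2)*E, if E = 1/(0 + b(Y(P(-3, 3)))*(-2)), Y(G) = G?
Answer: ⅚ ≈ 0.83333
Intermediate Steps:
E = -⅙ (E = 1/(0 + 3*(-2)) = 1/(0 - 6) = 1/(-6) = -⅙ ≈ -0.16667)
(-7 + 2)*E = (-7 + 2)*(-⅙) = -5*(-⅙) = ⅚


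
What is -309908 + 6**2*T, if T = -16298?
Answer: -896636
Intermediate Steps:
-309908 + 6**2*T = -309908 + 6**2*(-16298) = -309908 + 36*(-16298) = -309908 - 586728 = -896636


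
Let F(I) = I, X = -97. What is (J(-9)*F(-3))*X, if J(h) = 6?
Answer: 1746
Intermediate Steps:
(J(-9)*F(-3))*X = (6*(-3))*(-97) = -18*(-97) = 1746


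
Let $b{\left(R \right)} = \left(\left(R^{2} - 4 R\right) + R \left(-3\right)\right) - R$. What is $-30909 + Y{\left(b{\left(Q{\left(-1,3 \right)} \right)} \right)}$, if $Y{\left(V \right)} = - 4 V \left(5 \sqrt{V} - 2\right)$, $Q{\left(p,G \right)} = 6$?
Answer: $-31005 + 480 i \sqrt{3} \approx -31005.0 + 831.38 i$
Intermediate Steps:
$b{\left(R \right)} = R^{2} - 8 R$ ($b{\left(R \right)} = \left(\left(R^{2} - 4 R\right) - 3 R\right) - R = \left(R^{2} - 7 R\right) - R = R^{2} - 8 R$)
$Y{\left(V \right)} = - 4 V \left(-2 + 5 \sqrt{V}\right)$
$-30909 + Y{\left(b{\left(Q{\left(-1,3 \right)} \right)} \right)} = -30909 + \left(- 20 \left(6 \left(-8 + 6\right)\right)^{\frac{3}{2}} + 8 \cdot 6 \left(-8 + 6\right)\right) = -30909 + \left(- 20 \left(6 \left(-2\right)\right)^{\frac{3}{2}} + 8 \cdot 6 \left(-2\right)\right) = -30909 + \left(- 20 \left(-12\right)^{\frac{3}{2}} + 8 \left(-12\right)\right) = -30909 - \left(96 + 20 \left(- 24 i \sqrt{3}\right)\right) = -30909 - \left(96 - 480 i \sqrt{3}\right) = -31005 + 480 i \sqrt{3}$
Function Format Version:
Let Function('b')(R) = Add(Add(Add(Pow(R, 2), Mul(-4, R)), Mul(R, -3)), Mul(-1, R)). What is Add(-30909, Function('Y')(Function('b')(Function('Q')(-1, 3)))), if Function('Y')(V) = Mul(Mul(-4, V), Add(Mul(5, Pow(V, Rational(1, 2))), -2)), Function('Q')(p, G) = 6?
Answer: Add(-31005, Mul(480, I, Pow(3, Rational(1, 2)))) ≈ Add(-31005., Mul(831.38, I))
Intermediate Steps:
Function('b')(R) = Add(Pow(R, 2), Mul(-8, R)) (Function('b')(R) = Add(Add(Add(Pow(R, 2), Mul(-4, R)), Mul(-3, R)), Mul(-1, R)) = Add(Add(Pow(R, 2), Mul(-7, R)), Mul(-1, R)) = Add(Pow(R, 2), Mul(-8, R)))
Function('Y')(V) = Mul(-4, V, Add(-2, Mul(5, Pow(V, Rational(1, 2))))) (Function('Y')(V) = Mul(Mul(-4, V), Add(-2, Mul(5, Pow(V, Rational(1, 2))))) = Mul(-4, V, Add(-2, Mul(5, Pow(V, Rational(1, 2))))))
Add(-30909, Function('Y')(Function('b')(Function('Q')(-1, 3)))) = Add(-30909, Add(Mul(-20, Pow(Mul(6, Add(-8, 6)), Rational(3, 2))), Mul(8, Mul(6, Add(-8, 6))))) = Add(-30909, Add(Mul(-20, Pow(Mul(6, -2), Rational(3, 2))), Mul(8, Mul(6, -2)))) = Add(-30909, Add(Mul(-20, Pow(-12, Rational(3, 2))), Mul(8, -12))) = Add(-30909, Add(Mul(-20, Mul(-24, I, Pow(3, Rational(1, 2)))), -96)) = Add(-30909, Add(Mul(480, I, Pow(3, Rational(1, 2))), -96)) = Add(-30909, Add(-96, Mul(480, I, Pow(3, Rational(1, 2))))) = Add(-31005, Mul(480, I, Pow(3, Rational(1, 2))))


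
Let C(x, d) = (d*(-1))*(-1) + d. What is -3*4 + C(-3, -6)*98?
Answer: -1188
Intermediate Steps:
C(x, d) = 2*d (C(x, d) = -d*(-1) + d = d + d = 2*d)
-3*4 + C(-3, -6)*98 = -3*4 + (2*(-6))*98 = -12 - 12*98 = -12 - 1176 = -1188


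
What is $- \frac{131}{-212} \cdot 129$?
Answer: $\frac{16899}{212} \approx 79.712$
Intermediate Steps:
$- \frac{131}{-212} \cdot 129 = \left(-131\right) \left(- \frac{1}{212}\right) 129 = \frac{131}{212} \cdot 129 = \frac{16899}{212}$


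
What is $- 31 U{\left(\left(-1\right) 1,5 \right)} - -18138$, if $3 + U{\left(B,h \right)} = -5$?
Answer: $18386$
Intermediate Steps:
$U{\left(B,h \right)} = -8$ ($U{\left(B,h \right)} = -3 - 5 = -8$)
$- 31 U{\left(\left(-1\right) 1,5 \right)} - -18138 = \left(-31\right) \left(-8\right) - -18138 = 248 + 18138 = 18386$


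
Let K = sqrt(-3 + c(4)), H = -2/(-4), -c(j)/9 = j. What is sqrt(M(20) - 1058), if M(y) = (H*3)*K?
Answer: sqrt(-4232 + 6*I*sqrt(39))/2 ≈ 0.14399 + 32.527*I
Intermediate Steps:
c(j) = -9*j
H = 1/2 (H = -2*(-1/4) = 1/2 ≈ 0.50000)
K = I*sqrt(39) (K = sqrt(-3 - 9*4) = sqrt(-3 - 36) = sqrt(-39) = I*sqrt(39) ≈ 6.245*I)
M(y) = 3*I*sqrt(39)/2 (M(y) = ((1/2)*3)*(I*sqrt(39)) = 3*(I*sqrt(39))/2 = 3*I*sqrt(39)/2)
sqrt(M(20) - 1058) = sqrt(3*I*sqrt(39)/2 - 1058) = sqrt(-1058 + 3*I*sqrt(39)/2)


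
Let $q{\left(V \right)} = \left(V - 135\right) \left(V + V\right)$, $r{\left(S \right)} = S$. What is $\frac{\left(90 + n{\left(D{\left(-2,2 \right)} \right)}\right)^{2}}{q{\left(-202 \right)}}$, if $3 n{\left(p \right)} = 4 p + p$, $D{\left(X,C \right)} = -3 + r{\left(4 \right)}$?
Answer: $\frac{75625}{1225332} \approx 0.061718$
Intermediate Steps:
$D{\left(X,C \right)} = 1$ ($D{\left(X,C \right)} = -3 + 4 = 1$)
$n{\left(p \right)} = \frac{5 p}{3}$ ($n{\left(p \right)} = \frac{4 p + p}{3} = \frac{5 p}{3}$)
$q{\left(V \right)} = 2 V \left(-135 + V\right)$ ($q{\left(V \right)} = \left(-135 + V\right) 2 V = 2 V \left(-135 + V\right)$)
$\frac{\left(90 + n{\left(D{\left(-2,2 \right)} \right)}\right)^{2}}{q{\left(-202 \right)}} = \frac{\left(90 + \frac{5}{3} \cdot 1\right)^{2}}{2 \left(-202\right) \left(-135 - 202\right)} = \frac{\left(90 + \frac{5}{3}\right)^{2}}{2 \left(-202\right) \left(-337\right)} = \frac{\left(\frac{275}{3}\right)^{2}}{136148} = \frac{75625}{9} \cdot \frac{1}{136148} = \frac{75625}{1225332}$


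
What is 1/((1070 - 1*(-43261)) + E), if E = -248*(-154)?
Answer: 1/82523 ≈ 1.2118e-5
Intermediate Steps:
E = 38192
1/((1070 - 1*(-43261)) + E) = 1/((1070 - 1*(-43261)) + 38192) = 1/((1070 + 43261) + 38192) = 1/(44331 + 38192) = 1/82523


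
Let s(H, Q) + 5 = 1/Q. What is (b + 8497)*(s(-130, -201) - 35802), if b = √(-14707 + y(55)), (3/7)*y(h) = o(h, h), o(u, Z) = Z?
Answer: -61154676376/201 - 14394416*I*√32802/603 ≈ -3.0425e+8 - 4.3234e+6*I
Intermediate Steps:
s(H, Q) = -5 + 1/Q
y(h) = 7*h/3
b = 2*I*√32802/3 (b = √(-14707 + (7/3)*55) = √(-14707 + 385/3) = √(-43736/3) = 2*I*√32802/3 ≈ 120.74*I)
(b + 8497)*(s(-130, -201) - 35802) = (2*I*√32802/3 + 8497)*((-5 + 1/(-201)) - 35802) = (8497 + 2*I*√32802/3)*((-5 - 1/201) - 35802) = (8497 + 2*I*√32802/3)*(-1006/201 - 35802) = (8497 + 2*I*√32802/3)*(-7197208/201) = -61154676376/201 - 14394416*I*√32802/603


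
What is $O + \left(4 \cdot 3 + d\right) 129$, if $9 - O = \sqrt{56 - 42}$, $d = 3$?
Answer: $1944 - \sqrt{14} \approx 1940.3$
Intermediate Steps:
$O = 9 - \sqrt{14}$ ($O = 9 - \sqrt{56 - 42} = 9 - \sqrt{14} \approx 5.2583$)
$O + \left(4 \cdot 3 + d\right) 129 = \left(9 - \sqrt{14}\right) + \left(4 \cdot 3 + 3\right) 129 = \left(9 - \sqrt{14}\right) + \left(12 + 3\right) 129 = \left(9 - \sqrt{14}\right) + 15 \cdot 129 = \left(9 - \sqrt{14}\right) + 1935 = 1944 - \sqrt{14}$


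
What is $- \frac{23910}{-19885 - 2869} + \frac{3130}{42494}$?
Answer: $\frac{271812890}{241727119} \approx 1.1245$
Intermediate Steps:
$- \frac{23910}{-19885 - 2869} + \frac{3130}{42494} = - \frac{23910}{-19885 - 2869} + 3130 \cdot \frac{1}{42494} = - \frac{23910}{-22754} + \frac{1565}{21247} = \left(-23910\right) \left(- \frac{1}{22754}\right) + \frac{1565}{21247} = \frac{11955}{11377} + \frac{1565}{21247} = \frac{271812890}{241727119}$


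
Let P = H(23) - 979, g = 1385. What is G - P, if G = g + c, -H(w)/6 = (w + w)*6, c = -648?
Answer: 3372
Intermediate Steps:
H(w) = -72*w (H(w) = -6*(w + w)*6 = -6*2*w*6 = -72*w)
P = -2635 (P = -72*23 - 979 = -1656 - 979 = -2635)
G = 737 (G = 1385 - 648 = 737)
G - P = 737 - 1*(-2635) = 737 + 2635 = 3372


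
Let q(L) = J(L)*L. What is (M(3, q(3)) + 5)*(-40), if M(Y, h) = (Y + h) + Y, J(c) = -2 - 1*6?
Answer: 520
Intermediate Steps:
J(c) = -8 (J(c) = -2 - 6 = -8)
q(L) = -8*L
M(Y, h) = h + 2*Y
(M(3, q(3)) + 5)*(-40) = ((-8*3 + 2*3) + 5)*(-40) = ((-24 + 6) + 5)*(-40) = (-18 + 5)*(-40) = -13*(-40) = 520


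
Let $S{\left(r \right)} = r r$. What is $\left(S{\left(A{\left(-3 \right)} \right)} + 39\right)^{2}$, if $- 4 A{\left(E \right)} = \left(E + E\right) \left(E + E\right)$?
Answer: $14400$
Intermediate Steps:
$A{\left(E \right)} = - E^{2}$ ($A{\left(E \right)} = - \frac{\left(E + E\right) \left(E + E\right)}{4} = - \frac{2 E 2 E}{4} = - \frac{4 E^{2}}{4} = - E^{2}$)
$S{\left(r \right)} = r^{2}$
$\left(S{\left(A{\left(-3 \right)} \right)} + 39\right)^{2} = \left(\left(- \left(-3\right)^{2}\right)^{2} + 39\right)^{2} = \left(\left(\left(-1\right) 9\right)^{2} + 39\right)^{2} = \left(\left(-9\right)^{2} + 39\right)^{2} = \left(81 + 39\right)^{2} = 120^{2} = 14400$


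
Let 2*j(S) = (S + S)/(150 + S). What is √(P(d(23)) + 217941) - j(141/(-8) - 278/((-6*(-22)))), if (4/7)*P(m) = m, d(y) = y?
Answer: 5209/34391 + 5*√34877/2 ≈ 467.04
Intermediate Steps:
P(m) = 7*m/4
j(S) = S/(150 + S) (j(S) = ((S + S)/(150 + S))/2 = ((2*S)/(150 + S))/2 = (2*S/(150 + S))/2 = S/(150 + S))
√(P(d(23)) + 217941) - j(141/(-8) - 278/((-6*(-22)))) = √((7/4)*23 + 217941) - (141/(-8) - 278/((-6*(-22))))/(150 + (141/(-8) - 278/((-6*(-22))))) = √(161/4 + 217941) - (141*(-⅛) - 278/132)/(150 + (141*(-⅛) - 278/132)) = √(871925/4) - (-141/8 - 278*1/132)/(150 + (-141/8 - 278*1/132)) = 5*√34877/2 - (-141/8 - 139/66)/(150 + (-141/8 - 139/66)) = 5*√34877/2 - (-5209)/(264*(150 - 5209/264)) = 5*√34877/2 - (-5209)/(264*34391/264) = 5*√34877/2 - (-5209)*264/(264*34391) = 5*√34877/2 - 1*(-5209/34391) = 5*√34877/2 + 5209/34391 = 5209/34391 + 5*√34877/2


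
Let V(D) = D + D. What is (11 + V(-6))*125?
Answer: -125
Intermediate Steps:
V(D) = 2*D
(11 + V(-6))*125 = (11 + 2*(-6))*125 = (11 - 12)*125 = -1*125 = -125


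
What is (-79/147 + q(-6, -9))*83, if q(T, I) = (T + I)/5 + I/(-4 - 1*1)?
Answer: -105991/735 ≈ -144.21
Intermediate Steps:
q(T, I) = T/5 (q(T, I) = (I + T)*(1/5) + I/(-4 - 1) = (I/5 + T/5) + I/(-5) = (I/5 + T/5) + I*(-1/5) = (I/5 + T/5) - I/5 = T/5)
(-79/147 + q(-6, -9))*83 = (-79/147 + (1/5)*(-6))*83 = (-79*1/147 - 6/5)*83 = (-79/147 - 6/5)*83 = -1277/735*83 = -105991/735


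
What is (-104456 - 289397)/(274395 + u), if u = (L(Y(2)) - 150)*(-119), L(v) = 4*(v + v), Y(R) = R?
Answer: -393853/290341 ≈ -1.3565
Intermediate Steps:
L(v) = 8*v (L(v) = 4*(2*v) = 8*v)
u = 15946 (u = (8*2 - 150)*(-119) = (16 - 150)*(-119) = -134*(-119) = 15946)
(-104456 - 289397)/(274395 + u) = (-104456 - 289397)/(274395 + 15946) = -393853/290341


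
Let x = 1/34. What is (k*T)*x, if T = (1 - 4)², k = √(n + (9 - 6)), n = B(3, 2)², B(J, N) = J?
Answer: 9*√3/17 ≈ 0.91697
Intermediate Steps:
n = 9 (n = 3² = 9)
x = 1/34 ≈ 0.029412
k = 2*√3 (k = √(9 + (9 - 6)) = √(9 + 3) = √12 = 2*√3 ≈ 3.4641)
T = 9 (T = (-3)² = 9)
(k*T)*x = ((2*√3)*9)*(1/34) = (18*√3)*(1/34) = 9*√3/17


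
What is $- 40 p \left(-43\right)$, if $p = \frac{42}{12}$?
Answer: $6020$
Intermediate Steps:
$p = \frac{7}{2}$ ($p = 42 \cdot \frac{1}{12} = \frac{7}{2} \approx 3.5$)
$- 40 p \left(-43\right) = \left(-40\right) \frac{7}{2} \left(-43\right) = \left(-140\right) \left(-43\right) = 6020$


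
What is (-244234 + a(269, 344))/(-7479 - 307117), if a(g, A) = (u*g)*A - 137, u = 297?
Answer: -27238821/314596 ≈ -86.583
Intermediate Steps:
a(g, A) = -137 + 297*A*g (a(g, A) = (297*g)*A - 137 = 297*A*g - 137 = -137 + 297*A*g)
(-244234 + a(269, 344))/(-7479 - 307117) = (-244234 + (-137 + 297*344*269))/(-7479 - 307117) = (-244234 + (-137 + 27483192))/(-314596) = (-244234 + 27483055)*(-1/314596) = 27238821*(-1/314596) = -27238821/314596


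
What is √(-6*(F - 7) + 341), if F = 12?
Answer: √311 ≈ 17.635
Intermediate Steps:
√(-6*(F - 7) + 341) = √(-6*(12 - 7) + 341) = √(-6*5 + 341) = √(-30 + 341) = √311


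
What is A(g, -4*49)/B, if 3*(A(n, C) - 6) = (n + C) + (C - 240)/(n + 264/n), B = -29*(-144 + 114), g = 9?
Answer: -20743/300150 ≈ -0.069109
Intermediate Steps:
B = 870 (B = -29*(-30) = 870)
A(n, C) = 6 + C/3 + n/3 + (-240 + C)/(3*(n + 264/n)) (A(n, C) = 6 + ((n + C) + (C - 240)/(n + 264/n))/3 = 6 + ((C + n) + (-240 + C)/(n + 264/n))/3 = 6 + (C + n + (-240 + C)/(n + 264/n))/3 = 6 + (C/3 + n/3 + (-240 + C)/(3*(n + 264/n))) = 6 + C/3 + n/3 + (-240 + C)/(3*(n + 264/n)))
A(g, -4*49)/B = ((4752 + 9**3 + 18*9**2 + 24*9 + 264*(-4*49) - 4*49*9 - 4*49*9**2)/(3*(264 + 9**2)))/870 = ((4752 + 729 + 18*81 + 216 + 264*(-196) - 196*9 - 196*81)/(3*(264 + 81)))*(1/870) = ((1/3)*(4752 + 729 + 1458 + 216 - 51744 - 1764 - 15876)/345)*(1/870) = ((1/3)*(1/345)*(-62229))*(1/870) = -20743/345*1/870 = -20743/300150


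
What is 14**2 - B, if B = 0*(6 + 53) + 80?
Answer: 116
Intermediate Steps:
B = 80 (B = 0*59 + 80 = 0 + 80 = 80)
14**2 - B = 14**2 - 1*80 = 196 - 80 = 116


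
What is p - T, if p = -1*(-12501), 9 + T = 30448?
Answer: -17938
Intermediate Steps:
T = 30439 (T = -9 + 30448 = 30439)
p = 12501
p - T = 12501 - 1*30439 = 12501 - 30439 = -17938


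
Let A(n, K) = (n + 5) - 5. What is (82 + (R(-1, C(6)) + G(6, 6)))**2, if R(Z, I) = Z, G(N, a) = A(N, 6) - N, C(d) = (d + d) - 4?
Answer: 6561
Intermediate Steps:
A(n, K) = n (A(n, K) = (5 + n) - 5 = n)
C(d) = -4 + 2*d (C(d) = 2*d - 4 = -4 + 2*d)
G(N, a) = 0 (G(N, a) = N - N = 0)
(82 + (R(-1, C(6)) + G(6, 6)))**2 = (82 + (-1 + 0))**2 = (82 - 1)**2 = 81**2 = 6561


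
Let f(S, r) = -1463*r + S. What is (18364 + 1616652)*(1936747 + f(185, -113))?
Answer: 3437214021016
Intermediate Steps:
f(S, r) = S - 1463*r
(18364 + 1616652)*(1936747 + f(185, -113)) = (18364 + 1616652)*(1936747 + (185 - 1463*(-113))) = 1635016*(1936747 + (185 + 165319)) = 1635016*(1936747 + 165504) = 1635016*2102251 = 3437214021016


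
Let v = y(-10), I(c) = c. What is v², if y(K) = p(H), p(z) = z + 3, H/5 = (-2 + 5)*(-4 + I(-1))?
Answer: 5184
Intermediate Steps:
H = -75 (H = 5*((-2 + 5)*(-4 - 1)) = 5*(3*(-5)) = 5*(-15) = -75)
p(z) = 3 + z
y(K) = -72 (y(K) = 3 - 75 = -72)
v = -72
v² = (-72)² = 5184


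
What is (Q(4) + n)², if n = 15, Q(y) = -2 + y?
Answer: 289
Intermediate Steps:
(Q(4) + n)² = ((-2 + 4) + 15)² = (2 + 15)² = 17² = 289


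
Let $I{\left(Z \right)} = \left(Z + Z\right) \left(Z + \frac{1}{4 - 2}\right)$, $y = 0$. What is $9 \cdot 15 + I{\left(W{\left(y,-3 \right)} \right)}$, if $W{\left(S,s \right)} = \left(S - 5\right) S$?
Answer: $135$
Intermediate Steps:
$W{\left(S,s \right)} = S \left(-5 + S\right)$ ($W{\left(S,s \right)} = \left(S - 5\right) S = \left(-5 + S\right) S = S \left(-5 + S\right)$)
$I{\left(Z \right)} = 2 Z \left(\frac{1}{2} + Z\right)$ ($I{\left(Z \right)} = 2 Z \left(Z + \frac{1}{2}\right) = 2 Z \left(\frac{1}{2} + Z\right)$)
$9 \cdot 15 + I{\left(W{\left(y,-3 \right)} \right)} = 9 \cdot 15 + 0 \left(-5 + 0\right) \left(1 + 2 \cdot 0 \left(-5 + 0\right)\right) = 135 + 0 \left(-5\right) \left(1 + 2 \cdot 0 \left(-5\right)\right) = 135 + 0 \left(1 + 2 \cdot 0\right) = 135 + 0 \left(1 + 0\right) = 135 + 0 \cdot 1 = 135 + 0 = 135$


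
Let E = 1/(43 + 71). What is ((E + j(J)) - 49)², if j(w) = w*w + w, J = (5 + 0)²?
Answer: 4694305225/12996 ≈ 3.6121e+5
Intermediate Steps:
J = 25 (J = 5² = 25)
E = 1/114 ≈ 0.0087719
j(w) = w + w² (j(w) = w² + w = w + w²)
((E + j(J)) - 49)² = ((1/114 + 25*(1 + 25)) - 49)² = ((1/114 + 25*26) - 49)² = ((1/114 + 650) - 49)² = (74101/114 - 49)² = (68515/114)² = 4694305225/12996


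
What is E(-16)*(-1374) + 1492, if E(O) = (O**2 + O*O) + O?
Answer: -680012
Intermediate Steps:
E(O) = O + 2*O**2 (E(O) = (O**2 + O**2) + O = 2*O**2 + O = O + 2*O**2)
E(-16)*(-1374) + 1492 = -16*(1 + 2*(-16))*(-1374) + 1492 = -16*(1 - 32)*(-1374) + 1492 = -16*(-31)*(-1374) + 1492 = 496*(-1374) + 1492 = -681504 + 1492 = -680012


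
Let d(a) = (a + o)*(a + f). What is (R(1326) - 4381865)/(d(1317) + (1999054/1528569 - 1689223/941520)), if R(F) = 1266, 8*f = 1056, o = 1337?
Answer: -2101487651855681040/1844856504863680891 ≈ -1.1391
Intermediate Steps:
f = 132 (f = (⅛)*1056 = 132)
d(a) = (132 + a)*(1337 + a) (d(a) = (a + 1337)*(a + 132) = (1337 + a)*(132 + a) = (132 + a)*(1337 + a))
(R(1326) - 4381865)/(d(1317) + (1999054/1528569 - 1689223/941520)) = (1266 - 4381865)/((176484 + 1317² + 1469*1317) + (1999054/1528569 - 1689223/941520)) = -4380599/((176484 + 1734489 + 1934673) + (1999054*(1/1528569) - 1689223*1/941520)) = -4380599/(3845646 + (1999054/1528569 - 1689223/941520)) = -4380599/(3845646 - 233314863269/479726094960) = -4380599/1844856504863680891/479726094960 = -4380599*479726094960/1844856504863680891 = -2101487651855681040/1844856504863680891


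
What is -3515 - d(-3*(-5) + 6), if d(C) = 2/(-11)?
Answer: -38663/11 ≈ -3514.8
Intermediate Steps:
d(C) = -2/11 (d(C) = 2*(-1/11) = -2/11)
-3515 - d(-3*(-5) + 6) = -3515 - 1*(-2/11) = -3515 + 2/11 = -38663/11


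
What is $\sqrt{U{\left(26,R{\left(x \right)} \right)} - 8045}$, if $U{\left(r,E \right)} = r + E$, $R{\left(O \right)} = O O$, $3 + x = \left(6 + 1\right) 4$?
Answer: $i \sqrt{7394} \approx 85.988 i$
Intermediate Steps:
$x = 25$ ($x = -3 + \left(6 + 1\right) 4 = -3 + 7 \cdot 4 = -3 + 28 = 25$)
$R{\left(O \right)} = O^{2}$
$U{\left(r,E \right)} = E + r$
$\sqrt{U{\left(26,R{\left(x \right)} \right)} - 8045} = \sqrt{\left(25^{2} + 26\right) - 8045} = \sqrt{\left(625 + 26\right) + \left(-11438 + 3393\right)} = \sqrt{651 - 8045} = \sqrt{-7394} = i \sqrt{7394}$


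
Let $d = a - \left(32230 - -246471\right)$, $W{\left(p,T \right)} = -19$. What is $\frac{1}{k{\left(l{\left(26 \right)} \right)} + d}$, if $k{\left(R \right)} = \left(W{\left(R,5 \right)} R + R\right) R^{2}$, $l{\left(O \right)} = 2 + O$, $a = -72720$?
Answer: $- \frac{1}{746557} \approx -1.3395 \cdot 10^{-6}$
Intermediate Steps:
$d = -351421$ ($d = -72720 - \left(32230 - -246471\right) = -72720 - \left(32230 + 246471\right) = -72720 - 278701 = -351421$)
$k{\left(R \right)} = - 18 R^{3}$ ($k{\left(R \right)} = \left(- 19 R + R\right) R^{2} = - 18 R R^{2} = - 18 R^{3}$)
$\frac{1}{k{\left(l{\left(26 \right)} \right)} + d} = \frac{1}{- 18 \left(2 + 26\right)^{3} - 351421} = \frac{1}{- 18 \cdot 28^{3} - 351421} = \frac{1}{\left(-18\right) 21952 - 351421} = \frac{1}{-395136 - 351421} = \frac{1}{-746557} = - \frac{1}{746557}$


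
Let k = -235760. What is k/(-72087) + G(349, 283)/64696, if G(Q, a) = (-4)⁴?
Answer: 1908897904/582967569 ≈ 3.2744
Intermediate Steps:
G(Q, a) = 256
k/(-72087) + G(349, 283)/64696 = -235760/(-72087) + 256/64696 = -235760*(-1/72087) + 256*(1/64696) = 235760/72087 + 32/8087 = 1908897904/582967569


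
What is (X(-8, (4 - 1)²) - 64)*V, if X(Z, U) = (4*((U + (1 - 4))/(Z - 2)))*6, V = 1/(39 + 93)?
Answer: -98/165 ≈ -0.59394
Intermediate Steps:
V = 1/132 ≈ 0.0075758
X(Z, U) = 24*(-3 + U)/(-2 + Z) (X(Z, U) = (4*((U - 3)/(-2 + Z)))*6 = (4*((-3 + U)/(-2 + Z)))*6 = (4*(-3 + U)/(-2 + Z))*6 = 24*(-3 + U)/(-2 + Z))
(X(-8, (4 - 1)²) - 64)*V = (24*(-3 + (4 - 1)²)/(-2 - 8) - 64)*(1/132) = (24*(-3 + 3²)/(-10) - 64)*(1/132) = (24*(-⅒)*(-3 + 9) - 64)*(1/132) = (24*(-⅒)*6 - 64)*(1/132) = (-72/5 - 64)*(1/132) = -392/5*1/132 = -98/165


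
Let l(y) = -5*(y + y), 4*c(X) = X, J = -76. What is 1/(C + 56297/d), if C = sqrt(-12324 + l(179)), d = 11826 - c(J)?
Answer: 666837965/1983420361059 - 140304025*I*sqrt(14114)/1983420361059 ≈ 0.00033621 - 0.0084039*I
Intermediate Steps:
c(X) = X/4
d = 11845 (d = 11826 - (-76)/4 = 11826 - 1*(-19) = 11826 + 19 = 11845)
l(y) = -10*y
C = I*sqrt(14114) (C = sqrt(-12324 - 10*179) = sqrt(-12324 - 1790) = sqrt(-14114) = I*sqrt(14114) ≈ 118.8*I)
1/(C + 56297/d) = 1/(I*sqrt(14114) + 56297/11845) = 1/(56297/11845 + I*sqrt(14114))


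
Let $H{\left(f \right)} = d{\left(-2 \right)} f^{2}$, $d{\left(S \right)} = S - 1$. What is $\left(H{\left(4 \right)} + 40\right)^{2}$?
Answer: $64$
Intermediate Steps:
$d{\left(S \right)} = -1 + S$
$H{\left(f \right)} = - 3 f^{2}$ ($H{\left(f \right)} = \left(-1 - 2\right) f^{2} = - 3 f^{2}$)
$\left(H{\left(4 \right)} + 40\right)^{2} = \left(- 3 \cdot 4^{2} + 40\right)^{2} = \left(\left(-3\right) 16 + 40\right)^{2} = \left(-48 + 40\right)^{2} = \left(-8\right)^{2} = 64$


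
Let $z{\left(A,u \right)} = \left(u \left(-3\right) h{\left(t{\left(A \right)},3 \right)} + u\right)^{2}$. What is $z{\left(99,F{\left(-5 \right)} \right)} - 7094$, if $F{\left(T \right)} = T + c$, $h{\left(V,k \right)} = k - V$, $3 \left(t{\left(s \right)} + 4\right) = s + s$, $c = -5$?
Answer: $3161306$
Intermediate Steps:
$t{\left(s \right)} = -4 + \frac{2 s}{3}$ ($t{\left(s \right)} = -4 + \frac{s + s}{3} = -4 + \frac{2 s}{3}$)
$F{\left(T \right)} = -5 + T$ ($F{\left(T \right)} = T - 5 = -5 + T$)
$z{\left(A,u \right)} = \left(u - 3 u \left(7 - \frac{2 A}{3}\right)\right)^{2}$ ($z{\left(A,u \right)} = \left(u \left(-3\right) \left(3 - \left(-4 + \frac{2 A}{3}\right)\right) + u\right)^{2} = \left(- 3 u \left(3 - \left(-4 + \frac{2 A}{3}\right)\right) + u\right)^{2} = \left(- 3 u \left(7 - \frac{2 A}{3}\right) + u\right)^{2} = \left(u - 3 u \left(7 - \frac{2 A}{3}\right)\right)^{2}$)
$z{\left(99,F{\left(-5 \right)} \right)} - 7094 = 4 \left(-5 - 5\right)^{2} \left(-10 + 99\right)^{2} - 7094 = 4 \left(-10\right)^{2} \cdot 89^{2} - 7094 = 4 \cdot 100 \cdot 7921 - 7094 = 3168400 - 7094 = 3161306$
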